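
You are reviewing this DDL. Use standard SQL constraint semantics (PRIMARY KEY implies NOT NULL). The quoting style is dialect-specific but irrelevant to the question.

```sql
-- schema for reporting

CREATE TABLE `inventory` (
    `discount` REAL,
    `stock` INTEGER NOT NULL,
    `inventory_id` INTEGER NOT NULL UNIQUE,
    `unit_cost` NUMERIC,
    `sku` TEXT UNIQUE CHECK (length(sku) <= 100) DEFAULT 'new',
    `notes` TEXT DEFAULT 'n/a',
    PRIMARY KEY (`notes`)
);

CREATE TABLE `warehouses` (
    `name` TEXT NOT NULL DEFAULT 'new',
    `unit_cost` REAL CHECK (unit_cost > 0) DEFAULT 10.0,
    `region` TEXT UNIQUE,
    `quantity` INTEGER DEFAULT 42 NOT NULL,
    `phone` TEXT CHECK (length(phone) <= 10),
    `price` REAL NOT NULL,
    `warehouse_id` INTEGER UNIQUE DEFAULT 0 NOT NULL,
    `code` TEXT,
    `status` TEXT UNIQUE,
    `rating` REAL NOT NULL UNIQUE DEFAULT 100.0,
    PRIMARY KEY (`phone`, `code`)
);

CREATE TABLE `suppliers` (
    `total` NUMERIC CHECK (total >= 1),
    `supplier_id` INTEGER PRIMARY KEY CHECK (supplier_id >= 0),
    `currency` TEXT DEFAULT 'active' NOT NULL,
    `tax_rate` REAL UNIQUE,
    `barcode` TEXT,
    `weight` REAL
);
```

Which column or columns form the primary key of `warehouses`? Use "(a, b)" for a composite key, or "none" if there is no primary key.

(phone, code)

A table-level PRIMARY KEY clause names 2 columns: phone, code.
This is a composite key — the combination is unique, not each column individually.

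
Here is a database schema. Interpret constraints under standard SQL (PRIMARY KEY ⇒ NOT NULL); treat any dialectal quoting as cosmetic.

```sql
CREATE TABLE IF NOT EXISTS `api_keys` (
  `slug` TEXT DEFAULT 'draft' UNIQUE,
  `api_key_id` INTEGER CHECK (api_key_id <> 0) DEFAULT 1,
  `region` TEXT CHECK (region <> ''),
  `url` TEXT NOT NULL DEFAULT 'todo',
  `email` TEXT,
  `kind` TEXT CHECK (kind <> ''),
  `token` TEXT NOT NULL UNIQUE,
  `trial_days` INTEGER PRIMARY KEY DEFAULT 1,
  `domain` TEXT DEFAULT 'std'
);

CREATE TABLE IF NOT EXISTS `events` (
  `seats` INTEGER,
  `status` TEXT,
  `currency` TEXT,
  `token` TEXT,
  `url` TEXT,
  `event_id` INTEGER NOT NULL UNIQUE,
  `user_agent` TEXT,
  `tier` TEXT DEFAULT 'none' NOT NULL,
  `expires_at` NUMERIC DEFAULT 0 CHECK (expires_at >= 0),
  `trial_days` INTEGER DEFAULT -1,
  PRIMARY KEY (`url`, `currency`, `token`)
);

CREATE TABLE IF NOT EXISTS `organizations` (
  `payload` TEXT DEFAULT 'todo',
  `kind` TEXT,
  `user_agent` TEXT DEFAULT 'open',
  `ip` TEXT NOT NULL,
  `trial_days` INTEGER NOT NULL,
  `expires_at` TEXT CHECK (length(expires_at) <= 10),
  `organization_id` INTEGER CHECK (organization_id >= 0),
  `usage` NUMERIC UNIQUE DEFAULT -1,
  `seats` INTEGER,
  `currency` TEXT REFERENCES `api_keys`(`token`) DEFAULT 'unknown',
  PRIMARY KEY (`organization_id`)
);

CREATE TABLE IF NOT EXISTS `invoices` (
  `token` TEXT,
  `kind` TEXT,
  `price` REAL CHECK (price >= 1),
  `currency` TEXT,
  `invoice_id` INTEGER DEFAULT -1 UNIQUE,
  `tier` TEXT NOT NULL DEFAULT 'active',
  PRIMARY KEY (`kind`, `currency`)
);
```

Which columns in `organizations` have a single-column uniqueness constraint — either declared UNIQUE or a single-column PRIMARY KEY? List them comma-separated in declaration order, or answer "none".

- payload: no UNIQUE or single-column PK constraint.
- kind: no UNIQUE or single-column PK constraint.
- user_agent: no UNIQUE or single-column PK constraint.
- ip: no UNIQUE or single-column PK constraint.
- trial_days: no UNIQUE or single-column PK constraint.
- expires_at: no UNIQUE or single-column PK constraint.
- organization_id: single-column PRIMARY KEY → unique.
- usage: declared UNIQUE → unique.
- seats: no UNIQUE or single-column PK constraint.
- currency: no UNIQUE or single-column PK constraint.

organization_id, usage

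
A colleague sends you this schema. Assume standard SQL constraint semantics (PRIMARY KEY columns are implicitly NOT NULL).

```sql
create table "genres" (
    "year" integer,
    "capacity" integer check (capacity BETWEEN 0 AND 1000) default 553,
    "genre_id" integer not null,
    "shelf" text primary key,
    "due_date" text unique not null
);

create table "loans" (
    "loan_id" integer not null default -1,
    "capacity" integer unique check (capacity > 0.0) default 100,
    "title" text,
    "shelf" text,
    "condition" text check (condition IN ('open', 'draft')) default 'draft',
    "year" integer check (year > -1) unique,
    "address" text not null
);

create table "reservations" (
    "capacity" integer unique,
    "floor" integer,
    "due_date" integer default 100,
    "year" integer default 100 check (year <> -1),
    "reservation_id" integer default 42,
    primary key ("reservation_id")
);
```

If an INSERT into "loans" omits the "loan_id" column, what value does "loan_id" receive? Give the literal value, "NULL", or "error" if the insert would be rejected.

-1

loan_id has an explicit DEFAULT -1.
When the column is omitted from an INSERT, that default is used.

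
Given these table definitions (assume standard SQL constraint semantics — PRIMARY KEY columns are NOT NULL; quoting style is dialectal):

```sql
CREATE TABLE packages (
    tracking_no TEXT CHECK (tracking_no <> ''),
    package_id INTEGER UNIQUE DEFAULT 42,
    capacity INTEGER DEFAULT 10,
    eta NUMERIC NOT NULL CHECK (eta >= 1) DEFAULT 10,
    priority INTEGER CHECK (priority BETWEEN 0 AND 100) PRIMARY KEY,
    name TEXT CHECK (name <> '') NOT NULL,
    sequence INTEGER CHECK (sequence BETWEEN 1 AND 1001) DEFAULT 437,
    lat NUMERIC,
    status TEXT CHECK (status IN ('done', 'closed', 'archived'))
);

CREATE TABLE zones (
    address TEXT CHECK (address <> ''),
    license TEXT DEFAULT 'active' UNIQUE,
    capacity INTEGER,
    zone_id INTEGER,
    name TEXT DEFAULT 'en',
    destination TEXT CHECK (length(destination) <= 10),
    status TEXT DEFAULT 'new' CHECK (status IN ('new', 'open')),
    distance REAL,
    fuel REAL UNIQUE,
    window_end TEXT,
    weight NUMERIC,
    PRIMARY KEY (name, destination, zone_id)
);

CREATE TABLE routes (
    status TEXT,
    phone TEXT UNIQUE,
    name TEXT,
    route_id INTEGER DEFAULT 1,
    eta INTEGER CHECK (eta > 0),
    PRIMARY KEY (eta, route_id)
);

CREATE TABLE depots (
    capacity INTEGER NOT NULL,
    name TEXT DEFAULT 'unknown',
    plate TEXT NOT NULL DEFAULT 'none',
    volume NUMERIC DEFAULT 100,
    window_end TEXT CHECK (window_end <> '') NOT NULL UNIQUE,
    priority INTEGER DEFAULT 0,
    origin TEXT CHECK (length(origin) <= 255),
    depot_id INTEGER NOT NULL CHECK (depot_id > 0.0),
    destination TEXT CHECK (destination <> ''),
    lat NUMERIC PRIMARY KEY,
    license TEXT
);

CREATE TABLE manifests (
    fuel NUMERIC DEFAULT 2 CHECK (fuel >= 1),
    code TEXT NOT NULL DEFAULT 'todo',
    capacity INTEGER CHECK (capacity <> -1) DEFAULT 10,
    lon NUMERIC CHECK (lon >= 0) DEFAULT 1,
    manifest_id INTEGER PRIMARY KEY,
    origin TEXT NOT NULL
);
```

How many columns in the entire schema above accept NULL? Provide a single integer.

packages: 6 nullable (tracking_no, package_id, capacity, sequence, lat, status — PK (priority) and explicit NOT NULL columns excluded).
zones: 8 nullable (address, license, capacity, status, distance, fuel, window_end, weight — PK (name, destination, zone_id) and explicit NOT NULL columns excluded).
routes: 3 nullable (status, phone, name — PK (eta, route_id) and explicit NOT NULL columns excluded).
depots: 6 nullable (name, volume, priority, origin, destination, license — PK (lat) and explicit NOT NULL columns excluded).
manifests: 3 nullable (fuel, capacity, lon — PK (manifest_id) and explicit NOT NULL columns excluded).
Total: 6 + 8 + 3 + 6 + 3 = 26.

26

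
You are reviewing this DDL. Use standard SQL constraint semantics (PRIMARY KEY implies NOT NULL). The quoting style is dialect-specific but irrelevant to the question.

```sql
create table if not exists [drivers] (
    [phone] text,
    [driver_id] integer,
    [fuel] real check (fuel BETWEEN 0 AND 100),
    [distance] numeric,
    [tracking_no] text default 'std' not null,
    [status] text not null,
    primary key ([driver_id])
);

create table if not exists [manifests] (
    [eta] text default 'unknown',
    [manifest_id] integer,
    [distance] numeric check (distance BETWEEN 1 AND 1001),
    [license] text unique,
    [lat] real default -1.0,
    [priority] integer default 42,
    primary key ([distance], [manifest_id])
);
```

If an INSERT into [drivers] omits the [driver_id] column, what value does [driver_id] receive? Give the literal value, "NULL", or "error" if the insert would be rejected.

error

driver_id has no DEFAULT clause.
Omitting it would insert NULL, but it is part of the PRIMARY KEY, so the INSERT fails.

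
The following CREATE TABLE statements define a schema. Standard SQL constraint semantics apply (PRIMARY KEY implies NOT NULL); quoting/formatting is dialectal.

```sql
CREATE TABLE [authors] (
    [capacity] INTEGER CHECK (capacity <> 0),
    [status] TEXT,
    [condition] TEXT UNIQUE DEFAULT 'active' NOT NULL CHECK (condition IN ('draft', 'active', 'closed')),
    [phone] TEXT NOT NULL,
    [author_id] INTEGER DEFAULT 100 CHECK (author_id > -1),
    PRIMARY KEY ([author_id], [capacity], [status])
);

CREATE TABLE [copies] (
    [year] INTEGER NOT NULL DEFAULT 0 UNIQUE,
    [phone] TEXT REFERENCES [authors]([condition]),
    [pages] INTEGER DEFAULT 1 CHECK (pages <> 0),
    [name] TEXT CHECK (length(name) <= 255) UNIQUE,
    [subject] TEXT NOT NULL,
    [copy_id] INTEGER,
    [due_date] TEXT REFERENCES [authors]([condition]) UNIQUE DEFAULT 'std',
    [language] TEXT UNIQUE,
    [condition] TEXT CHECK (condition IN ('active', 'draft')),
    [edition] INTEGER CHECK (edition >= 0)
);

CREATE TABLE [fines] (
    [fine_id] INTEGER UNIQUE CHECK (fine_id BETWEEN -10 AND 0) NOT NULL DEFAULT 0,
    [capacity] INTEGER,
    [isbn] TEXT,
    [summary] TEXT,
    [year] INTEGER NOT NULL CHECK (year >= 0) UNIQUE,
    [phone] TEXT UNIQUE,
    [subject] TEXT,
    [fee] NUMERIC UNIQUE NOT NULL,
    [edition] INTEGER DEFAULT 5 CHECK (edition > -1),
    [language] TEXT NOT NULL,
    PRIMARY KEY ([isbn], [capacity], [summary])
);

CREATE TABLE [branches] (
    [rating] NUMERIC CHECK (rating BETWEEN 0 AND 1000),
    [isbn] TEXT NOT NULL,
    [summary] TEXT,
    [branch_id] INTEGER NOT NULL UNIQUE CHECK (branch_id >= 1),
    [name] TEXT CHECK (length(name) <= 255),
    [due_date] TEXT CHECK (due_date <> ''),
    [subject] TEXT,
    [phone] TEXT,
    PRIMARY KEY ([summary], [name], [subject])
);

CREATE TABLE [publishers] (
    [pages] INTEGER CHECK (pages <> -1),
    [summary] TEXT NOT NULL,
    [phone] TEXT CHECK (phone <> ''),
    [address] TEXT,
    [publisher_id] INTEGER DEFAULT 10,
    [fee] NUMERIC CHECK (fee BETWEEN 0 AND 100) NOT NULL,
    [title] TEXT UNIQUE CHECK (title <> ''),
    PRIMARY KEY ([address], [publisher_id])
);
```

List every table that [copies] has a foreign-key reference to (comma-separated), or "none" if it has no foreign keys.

- phone REFERENCES authors(condition).
- due_date REFERENCES authors(condition).

authors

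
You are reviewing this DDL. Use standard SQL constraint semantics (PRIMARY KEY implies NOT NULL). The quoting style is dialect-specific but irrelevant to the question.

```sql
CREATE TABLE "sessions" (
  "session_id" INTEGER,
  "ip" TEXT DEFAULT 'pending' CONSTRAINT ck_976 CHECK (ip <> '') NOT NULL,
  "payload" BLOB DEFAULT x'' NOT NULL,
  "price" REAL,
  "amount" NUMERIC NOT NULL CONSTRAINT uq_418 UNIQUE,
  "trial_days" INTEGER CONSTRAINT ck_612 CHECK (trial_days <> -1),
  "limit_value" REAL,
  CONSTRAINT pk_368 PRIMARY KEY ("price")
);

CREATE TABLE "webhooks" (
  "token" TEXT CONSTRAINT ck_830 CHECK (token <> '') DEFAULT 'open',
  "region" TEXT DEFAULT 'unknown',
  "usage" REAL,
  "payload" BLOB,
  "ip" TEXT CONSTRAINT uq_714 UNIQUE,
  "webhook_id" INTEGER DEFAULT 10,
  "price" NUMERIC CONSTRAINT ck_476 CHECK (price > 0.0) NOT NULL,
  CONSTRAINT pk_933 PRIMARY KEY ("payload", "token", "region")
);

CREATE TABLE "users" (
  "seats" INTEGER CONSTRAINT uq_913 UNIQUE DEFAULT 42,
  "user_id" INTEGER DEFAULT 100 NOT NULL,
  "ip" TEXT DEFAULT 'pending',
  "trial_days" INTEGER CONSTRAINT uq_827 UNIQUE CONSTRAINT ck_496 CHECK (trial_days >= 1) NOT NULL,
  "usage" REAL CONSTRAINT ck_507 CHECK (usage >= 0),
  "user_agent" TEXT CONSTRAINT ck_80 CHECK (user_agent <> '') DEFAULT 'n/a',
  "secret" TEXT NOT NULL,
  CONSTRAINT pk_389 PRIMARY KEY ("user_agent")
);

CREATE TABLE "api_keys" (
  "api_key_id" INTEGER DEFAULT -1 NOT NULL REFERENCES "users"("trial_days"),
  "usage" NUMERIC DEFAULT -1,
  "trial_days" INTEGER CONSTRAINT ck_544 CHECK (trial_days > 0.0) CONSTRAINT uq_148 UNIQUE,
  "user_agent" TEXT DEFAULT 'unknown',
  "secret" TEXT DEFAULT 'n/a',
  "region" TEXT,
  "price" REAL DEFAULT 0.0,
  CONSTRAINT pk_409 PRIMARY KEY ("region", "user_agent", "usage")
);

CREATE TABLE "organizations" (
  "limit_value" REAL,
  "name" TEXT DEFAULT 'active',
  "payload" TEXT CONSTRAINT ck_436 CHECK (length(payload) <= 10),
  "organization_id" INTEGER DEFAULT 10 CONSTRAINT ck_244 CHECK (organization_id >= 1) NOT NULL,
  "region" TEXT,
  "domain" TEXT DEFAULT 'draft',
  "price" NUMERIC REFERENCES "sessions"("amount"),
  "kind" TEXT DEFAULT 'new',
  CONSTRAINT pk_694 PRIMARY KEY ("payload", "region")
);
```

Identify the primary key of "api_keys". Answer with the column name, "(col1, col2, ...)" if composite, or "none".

A table-level PRIMARY KEY clause names 3 columns: region, user_agent, usage.
This is a composite key — the combination is unique, not each column individually.

(region, user_agent, usage)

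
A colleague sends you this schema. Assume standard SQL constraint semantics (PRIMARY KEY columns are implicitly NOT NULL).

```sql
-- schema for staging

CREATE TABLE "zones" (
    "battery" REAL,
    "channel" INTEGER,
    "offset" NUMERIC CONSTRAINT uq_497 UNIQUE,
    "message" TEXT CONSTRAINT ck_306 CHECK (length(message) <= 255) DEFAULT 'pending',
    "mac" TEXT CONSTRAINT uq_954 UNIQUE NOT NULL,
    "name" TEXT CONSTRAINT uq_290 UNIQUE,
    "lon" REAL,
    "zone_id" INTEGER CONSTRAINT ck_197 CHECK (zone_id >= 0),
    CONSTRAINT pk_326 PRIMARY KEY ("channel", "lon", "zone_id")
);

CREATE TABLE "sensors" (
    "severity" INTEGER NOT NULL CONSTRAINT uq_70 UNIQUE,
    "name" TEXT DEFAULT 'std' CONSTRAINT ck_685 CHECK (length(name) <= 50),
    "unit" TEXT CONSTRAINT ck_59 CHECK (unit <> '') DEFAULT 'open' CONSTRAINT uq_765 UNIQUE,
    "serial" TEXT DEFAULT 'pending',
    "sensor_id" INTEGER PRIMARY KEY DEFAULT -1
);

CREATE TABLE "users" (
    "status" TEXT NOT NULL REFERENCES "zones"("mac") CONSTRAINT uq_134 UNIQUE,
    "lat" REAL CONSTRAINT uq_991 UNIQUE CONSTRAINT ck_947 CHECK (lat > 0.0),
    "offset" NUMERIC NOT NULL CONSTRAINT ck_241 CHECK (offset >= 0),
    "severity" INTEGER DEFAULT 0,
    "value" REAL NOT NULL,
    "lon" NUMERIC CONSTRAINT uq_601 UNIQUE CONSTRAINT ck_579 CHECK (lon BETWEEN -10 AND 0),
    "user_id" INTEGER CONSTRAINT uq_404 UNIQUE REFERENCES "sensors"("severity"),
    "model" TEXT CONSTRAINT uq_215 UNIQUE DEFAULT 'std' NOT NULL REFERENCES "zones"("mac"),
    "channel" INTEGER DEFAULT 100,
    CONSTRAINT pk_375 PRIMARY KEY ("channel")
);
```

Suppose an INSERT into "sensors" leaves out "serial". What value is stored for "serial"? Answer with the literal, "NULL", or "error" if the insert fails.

serial has an explicit DEFAULT 'pending'.
When the column is omitted from an INSERT, that default is used.

'pending'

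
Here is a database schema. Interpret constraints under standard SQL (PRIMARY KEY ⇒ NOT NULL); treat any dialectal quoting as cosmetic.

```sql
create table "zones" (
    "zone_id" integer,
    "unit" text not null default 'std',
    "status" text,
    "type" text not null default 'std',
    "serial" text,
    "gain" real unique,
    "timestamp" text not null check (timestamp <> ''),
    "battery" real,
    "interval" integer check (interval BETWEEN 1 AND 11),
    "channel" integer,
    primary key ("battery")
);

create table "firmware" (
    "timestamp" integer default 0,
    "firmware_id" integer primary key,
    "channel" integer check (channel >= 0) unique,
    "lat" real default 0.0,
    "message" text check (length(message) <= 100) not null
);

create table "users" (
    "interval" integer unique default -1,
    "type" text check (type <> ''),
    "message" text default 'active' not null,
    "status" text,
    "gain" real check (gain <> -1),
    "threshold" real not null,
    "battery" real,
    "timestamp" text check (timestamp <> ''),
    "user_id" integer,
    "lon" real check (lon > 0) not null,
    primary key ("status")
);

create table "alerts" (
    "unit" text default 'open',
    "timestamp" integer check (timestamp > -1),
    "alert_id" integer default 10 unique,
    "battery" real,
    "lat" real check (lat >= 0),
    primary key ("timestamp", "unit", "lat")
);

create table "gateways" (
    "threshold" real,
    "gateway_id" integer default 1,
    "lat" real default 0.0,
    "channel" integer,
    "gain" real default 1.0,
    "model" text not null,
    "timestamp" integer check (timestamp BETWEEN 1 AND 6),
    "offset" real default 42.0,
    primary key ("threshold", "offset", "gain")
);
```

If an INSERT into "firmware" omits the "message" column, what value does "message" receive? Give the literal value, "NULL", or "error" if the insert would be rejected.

error

message has no DEFAULT clause.
Omitting it would insert NULL, but it is declared NOT NULL, so the INSERT fails.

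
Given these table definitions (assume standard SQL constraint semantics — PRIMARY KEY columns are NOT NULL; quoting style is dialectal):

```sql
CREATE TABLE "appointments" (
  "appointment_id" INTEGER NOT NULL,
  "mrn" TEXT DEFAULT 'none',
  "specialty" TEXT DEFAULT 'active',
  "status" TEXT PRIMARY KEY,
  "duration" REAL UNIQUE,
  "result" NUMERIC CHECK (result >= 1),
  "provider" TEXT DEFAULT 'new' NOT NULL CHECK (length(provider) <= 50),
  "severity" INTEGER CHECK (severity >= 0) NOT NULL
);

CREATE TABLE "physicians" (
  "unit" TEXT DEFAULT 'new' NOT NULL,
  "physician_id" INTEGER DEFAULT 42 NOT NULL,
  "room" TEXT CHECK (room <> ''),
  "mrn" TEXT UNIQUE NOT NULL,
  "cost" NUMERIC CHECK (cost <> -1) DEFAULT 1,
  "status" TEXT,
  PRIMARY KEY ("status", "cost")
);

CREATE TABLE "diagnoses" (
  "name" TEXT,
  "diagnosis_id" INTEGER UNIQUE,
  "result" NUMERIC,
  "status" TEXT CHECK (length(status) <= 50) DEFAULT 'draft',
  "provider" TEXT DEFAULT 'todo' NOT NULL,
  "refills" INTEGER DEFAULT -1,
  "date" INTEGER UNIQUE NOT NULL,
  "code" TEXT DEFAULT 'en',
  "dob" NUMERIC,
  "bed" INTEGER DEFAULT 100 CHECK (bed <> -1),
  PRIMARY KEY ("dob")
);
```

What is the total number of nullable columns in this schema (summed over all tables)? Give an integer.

12

appointments: 4 nullable (mrn, specialty, duration, result — PK (status) and explicit NOT NULL columns excluded).
physicians: 1 nullable (room — PK (status, cost) and explicit NOT NULL columns excluded).
diagnoses: 7 nullable (name, diagnosis_id, result, status, refills, code, bed — PK (dob) and explicit NOT NULL columns excluded).
Total: 4 + 1 + 7 = 12.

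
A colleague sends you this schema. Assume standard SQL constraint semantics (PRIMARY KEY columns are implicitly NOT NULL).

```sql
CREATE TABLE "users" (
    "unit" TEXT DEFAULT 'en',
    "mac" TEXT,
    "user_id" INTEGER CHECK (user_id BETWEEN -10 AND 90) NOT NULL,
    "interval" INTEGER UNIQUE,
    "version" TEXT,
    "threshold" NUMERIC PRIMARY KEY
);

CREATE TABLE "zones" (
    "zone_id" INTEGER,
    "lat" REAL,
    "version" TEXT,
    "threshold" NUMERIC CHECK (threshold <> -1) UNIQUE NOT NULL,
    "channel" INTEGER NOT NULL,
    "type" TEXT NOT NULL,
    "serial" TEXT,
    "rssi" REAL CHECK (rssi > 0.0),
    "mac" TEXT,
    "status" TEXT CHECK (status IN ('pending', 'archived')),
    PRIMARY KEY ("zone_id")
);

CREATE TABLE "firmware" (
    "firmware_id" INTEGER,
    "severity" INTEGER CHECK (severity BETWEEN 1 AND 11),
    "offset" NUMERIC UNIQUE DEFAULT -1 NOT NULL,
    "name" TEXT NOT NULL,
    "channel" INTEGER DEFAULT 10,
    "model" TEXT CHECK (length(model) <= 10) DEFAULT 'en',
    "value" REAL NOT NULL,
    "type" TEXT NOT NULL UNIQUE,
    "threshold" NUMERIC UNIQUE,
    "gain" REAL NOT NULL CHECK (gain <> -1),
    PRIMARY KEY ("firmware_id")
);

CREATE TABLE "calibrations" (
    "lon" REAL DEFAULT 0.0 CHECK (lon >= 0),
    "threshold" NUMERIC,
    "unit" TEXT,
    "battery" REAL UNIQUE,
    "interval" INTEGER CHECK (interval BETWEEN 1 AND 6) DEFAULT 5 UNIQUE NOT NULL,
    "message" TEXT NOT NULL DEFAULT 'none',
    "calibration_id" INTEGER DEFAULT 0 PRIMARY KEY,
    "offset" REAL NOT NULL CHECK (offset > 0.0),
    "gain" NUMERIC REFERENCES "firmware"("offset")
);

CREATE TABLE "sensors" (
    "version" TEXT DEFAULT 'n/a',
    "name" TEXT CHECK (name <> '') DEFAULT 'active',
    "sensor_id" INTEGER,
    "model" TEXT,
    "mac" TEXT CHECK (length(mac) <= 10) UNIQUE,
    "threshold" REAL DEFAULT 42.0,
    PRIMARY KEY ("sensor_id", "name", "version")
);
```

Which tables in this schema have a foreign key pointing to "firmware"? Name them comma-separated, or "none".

- calibrations.gain references firmware(offset).

calibrations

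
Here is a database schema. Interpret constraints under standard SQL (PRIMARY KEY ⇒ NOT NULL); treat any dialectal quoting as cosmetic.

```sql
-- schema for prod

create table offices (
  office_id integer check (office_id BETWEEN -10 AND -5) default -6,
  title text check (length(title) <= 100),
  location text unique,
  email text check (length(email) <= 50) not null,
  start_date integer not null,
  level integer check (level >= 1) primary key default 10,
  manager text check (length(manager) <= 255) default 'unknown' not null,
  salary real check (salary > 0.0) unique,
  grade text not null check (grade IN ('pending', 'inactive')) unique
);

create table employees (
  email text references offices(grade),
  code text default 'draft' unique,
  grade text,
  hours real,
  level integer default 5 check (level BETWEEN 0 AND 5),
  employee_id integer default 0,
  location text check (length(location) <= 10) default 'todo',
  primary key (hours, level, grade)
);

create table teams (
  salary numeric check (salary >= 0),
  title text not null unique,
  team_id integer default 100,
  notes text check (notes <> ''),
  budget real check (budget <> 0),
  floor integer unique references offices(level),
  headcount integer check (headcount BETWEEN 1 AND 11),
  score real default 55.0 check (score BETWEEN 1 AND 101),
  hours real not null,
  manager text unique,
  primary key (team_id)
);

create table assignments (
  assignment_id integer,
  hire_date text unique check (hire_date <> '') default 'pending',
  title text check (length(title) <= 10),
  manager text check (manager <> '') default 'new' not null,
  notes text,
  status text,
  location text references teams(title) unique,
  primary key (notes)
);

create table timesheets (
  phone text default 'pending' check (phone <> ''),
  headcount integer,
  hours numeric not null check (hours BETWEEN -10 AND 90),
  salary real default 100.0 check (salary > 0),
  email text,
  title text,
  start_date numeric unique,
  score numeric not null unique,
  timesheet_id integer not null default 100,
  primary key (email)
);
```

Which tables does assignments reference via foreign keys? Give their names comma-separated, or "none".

teams

- location REFERENCES teams(title).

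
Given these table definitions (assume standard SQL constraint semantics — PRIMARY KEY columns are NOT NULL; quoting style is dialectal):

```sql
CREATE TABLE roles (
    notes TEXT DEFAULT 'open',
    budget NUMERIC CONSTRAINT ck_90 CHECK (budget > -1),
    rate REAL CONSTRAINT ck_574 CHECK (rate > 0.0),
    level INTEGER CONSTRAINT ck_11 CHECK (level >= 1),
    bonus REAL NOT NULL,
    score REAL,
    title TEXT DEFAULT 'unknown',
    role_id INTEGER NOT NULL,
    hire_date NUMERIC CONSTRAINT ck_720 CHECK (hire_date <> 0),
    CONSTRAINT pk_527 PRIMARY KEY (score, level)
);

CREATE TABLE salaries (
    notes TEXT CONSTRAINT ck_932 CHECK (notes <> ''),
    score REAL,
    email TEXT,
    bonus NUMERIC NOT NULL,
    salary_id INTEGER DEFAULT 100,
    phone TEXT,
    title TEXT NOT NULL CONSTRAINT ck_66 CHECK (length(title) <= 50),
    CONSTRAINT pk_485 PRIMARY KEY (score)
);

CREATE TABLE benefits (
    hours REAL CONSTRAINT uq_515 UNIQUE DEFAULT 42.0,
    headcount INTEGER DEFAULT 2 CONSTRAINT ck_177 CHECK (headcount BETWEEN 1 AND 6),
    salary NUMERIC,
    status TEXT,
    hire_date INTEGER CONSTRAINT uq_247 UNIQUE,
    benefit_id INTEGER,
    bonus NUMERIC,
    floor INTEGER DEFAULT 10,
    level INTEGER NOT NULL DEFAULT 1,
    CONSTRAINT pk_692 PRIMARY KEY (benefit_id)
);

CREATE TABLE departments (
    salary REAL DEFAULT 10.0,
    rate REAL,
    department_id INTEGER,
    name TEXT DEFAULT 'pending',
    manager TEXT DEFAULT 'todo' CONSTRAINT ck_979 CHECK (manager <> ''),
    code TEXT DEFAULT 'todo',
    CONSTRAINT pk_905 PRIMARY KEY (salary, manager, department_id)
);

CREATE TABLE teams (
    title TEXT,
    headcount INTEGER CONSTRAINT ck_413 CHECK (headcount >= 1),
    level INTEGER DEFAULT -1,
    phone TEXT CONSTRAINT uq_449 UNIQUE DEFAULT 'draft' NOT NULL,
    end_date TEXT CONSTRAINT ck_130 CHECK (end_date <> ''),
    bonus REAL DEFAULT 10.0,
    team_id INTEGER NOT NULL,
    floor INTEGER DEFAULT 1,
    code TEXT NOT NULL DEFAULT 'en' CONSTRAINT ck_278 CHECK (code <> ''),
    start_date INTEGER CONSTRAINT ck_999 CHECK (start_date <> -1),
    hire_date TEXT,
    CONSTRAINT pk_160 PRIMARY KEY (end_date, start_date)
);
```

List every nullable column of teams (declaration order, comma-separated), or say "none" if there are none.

title, headcount, level, bonus, floor, hire_date

- title: no NOT NULL constraint applies → nullable.
- headcount: CHECK does not forbid NULL (a CHECK constraint passes when its expression is NULL) → nullable.
- level: DEFAULT only fills an omitted column; an explicit NULL is still allowed → nullable.
- phone: declared NOT NULL → not nullable.
- end_date: part of the PRIMARY KEY, which implies NOT NULL → not nullable.
- bonus: DEFAULT only fills an omitted column; an explicit NULL is still allowed → nullable.
- team_id: declared NOT NULL → not nullable.
- floor: DEFAULT only fills an omitted column; an explicit NULL is still allowed → nullable.
- code: declared NOT NULL → not nullable.
- start_date: part of the PRIMARY KEY, which implies NOT NULL → not nullable.
- hire_date: no NOT NULL constraint applies → nullable.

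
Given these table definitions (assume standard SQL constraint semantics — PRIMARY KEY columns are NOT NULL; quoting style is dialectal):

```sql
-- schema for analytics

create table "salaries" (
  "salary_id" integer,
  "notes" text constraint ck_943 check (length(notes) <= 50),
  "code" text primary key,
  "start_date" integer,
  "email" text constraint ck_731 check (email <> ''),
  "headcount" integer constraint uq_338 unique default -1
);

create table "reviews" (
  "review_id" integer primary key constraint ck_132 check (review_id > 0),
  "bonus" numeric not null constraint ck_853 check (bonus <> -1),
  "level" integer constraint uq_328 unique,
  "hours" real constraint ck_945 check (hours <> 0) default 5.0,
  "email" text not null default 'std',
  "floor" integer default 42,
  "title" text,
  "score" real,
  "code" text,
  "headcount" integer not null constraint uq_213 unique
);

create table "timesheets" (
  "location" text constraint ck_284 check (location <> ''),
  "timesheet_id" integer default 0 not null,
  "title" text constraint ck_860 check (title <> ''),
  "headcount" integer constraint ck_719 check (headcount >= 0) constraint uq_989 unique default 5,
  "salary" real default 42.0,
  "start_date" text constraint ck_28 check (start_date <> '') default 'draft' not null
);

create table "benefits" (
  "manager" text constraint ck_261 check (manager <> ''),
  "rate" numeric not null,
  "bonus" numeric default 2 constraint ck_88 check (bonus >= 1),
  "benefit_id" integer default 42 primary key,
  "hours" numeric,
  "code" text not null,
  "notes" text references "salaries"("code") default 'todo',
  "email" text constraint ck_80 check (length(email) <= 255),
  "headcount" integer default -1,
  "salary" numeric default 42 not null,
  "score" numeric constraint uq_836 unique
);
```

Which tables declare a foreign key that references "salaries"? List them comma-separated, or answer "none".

- benefits.notes references salaries(code).

benefits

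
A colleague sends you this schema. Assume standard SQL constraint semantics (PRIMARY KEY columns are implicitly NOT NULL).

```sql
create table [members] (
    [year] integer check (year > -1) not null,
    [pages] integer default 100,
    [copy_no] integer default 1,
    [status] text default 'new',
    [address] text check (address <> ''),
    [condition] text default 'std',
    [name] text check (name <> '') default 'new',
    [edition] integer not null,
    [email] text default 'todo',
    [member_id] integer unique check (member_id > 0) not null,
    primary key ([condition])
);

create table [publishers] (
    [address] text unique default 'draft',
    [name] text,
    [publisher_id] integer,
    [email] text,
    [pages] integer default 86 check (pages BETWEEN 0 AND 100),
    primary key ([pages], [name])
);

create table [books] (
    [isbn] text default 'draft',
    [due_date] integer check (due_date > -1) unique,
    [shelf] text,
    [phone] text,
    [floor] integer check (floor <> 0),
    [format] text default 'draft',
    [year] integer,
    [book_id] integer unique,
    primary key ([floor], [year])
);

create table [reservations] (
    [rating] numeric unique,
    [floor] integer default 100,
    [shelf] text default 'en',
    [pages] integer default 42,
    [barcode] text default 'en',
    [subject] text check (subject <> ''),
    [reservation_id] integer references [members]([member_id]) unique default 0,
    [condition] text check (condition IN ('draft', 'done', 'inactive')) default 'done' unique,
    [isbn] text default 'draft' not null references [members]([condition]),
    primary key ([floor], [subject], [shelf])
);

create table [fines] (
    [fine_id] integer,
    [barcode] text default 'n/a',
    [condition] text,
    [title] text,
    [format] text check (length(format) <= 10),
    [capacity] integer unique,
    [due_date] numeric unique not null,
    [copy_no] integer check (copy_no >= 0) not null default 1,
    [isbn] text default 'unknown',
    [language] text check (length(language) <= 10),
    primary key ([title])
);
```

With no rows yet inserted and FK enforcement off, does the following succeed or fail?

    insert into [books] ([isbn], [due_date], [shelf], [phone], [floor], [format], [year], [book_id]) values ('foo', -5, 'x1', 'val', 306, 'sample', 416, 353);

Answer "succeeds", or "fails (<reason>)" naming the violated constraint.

fails (CHECK on due_date)

The value -5 for due_date violates CHECK (due_date > -1).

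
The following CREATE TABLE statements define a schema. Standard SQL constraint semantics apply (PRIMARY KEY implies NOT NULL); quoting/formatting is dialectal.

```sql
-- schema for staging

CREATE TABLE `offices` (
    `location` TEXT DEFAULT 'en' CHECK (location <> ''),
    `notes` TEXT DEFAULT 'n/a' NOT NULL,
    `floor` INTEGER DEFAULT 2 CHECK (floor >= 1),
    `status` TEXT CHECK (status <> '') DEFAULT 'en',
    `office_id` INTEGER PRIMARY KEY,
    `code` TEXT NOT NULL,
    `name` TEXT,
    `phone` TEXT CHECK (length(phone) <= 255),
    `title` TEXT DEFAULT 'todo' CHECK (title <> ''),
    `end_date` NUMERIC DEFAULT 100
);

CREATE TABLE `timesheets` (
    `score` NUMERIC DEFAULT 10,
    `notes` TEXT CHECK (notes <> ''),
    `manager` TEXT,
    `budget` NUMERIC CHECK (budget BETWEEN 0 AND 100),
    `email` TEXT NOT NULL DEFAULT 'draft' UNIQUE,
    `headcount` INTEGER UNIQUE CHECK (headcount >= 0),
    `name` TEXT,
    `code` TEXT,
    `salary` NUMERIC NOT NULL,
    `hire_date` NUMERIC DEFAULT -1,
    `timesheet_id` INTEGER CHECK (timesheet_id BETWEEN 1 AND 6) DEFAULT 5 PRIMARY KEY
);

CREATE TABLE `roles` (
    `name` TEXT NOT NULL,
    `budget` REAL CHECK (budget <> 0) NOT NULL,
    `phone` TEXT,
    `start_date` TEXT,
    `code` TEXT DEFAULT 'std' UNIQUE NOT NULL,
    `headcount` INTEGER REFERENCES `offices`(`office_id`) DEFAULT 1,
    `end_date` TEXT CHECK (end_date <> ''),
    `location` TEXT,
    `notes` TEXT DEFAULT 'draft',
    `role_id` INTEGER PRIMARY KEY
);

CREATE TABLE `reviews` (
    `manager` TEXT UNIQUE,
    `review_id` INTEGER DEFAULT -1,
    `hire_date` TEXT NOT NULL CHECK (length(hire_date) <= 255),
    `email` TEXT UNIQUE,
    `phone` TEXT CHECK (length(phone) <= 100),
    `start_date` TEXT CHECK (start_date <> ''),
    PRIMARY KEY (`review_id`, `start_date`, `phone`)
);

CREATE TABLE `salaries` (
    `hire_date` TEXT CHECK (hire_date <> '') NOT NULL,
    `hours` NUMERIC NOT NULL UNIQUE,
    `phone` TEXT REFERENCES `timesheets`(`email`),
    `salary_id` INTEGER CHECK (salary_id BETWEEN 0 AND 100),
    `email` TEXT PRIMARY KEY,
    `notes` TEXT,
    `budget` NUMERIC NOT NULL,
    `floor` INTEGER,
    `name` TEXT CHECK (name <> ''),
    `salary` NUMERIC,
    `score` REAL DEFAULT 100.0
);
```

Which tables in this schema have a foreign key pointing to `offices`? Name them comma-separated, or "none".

- roles.headcount references offices(office_id).

roles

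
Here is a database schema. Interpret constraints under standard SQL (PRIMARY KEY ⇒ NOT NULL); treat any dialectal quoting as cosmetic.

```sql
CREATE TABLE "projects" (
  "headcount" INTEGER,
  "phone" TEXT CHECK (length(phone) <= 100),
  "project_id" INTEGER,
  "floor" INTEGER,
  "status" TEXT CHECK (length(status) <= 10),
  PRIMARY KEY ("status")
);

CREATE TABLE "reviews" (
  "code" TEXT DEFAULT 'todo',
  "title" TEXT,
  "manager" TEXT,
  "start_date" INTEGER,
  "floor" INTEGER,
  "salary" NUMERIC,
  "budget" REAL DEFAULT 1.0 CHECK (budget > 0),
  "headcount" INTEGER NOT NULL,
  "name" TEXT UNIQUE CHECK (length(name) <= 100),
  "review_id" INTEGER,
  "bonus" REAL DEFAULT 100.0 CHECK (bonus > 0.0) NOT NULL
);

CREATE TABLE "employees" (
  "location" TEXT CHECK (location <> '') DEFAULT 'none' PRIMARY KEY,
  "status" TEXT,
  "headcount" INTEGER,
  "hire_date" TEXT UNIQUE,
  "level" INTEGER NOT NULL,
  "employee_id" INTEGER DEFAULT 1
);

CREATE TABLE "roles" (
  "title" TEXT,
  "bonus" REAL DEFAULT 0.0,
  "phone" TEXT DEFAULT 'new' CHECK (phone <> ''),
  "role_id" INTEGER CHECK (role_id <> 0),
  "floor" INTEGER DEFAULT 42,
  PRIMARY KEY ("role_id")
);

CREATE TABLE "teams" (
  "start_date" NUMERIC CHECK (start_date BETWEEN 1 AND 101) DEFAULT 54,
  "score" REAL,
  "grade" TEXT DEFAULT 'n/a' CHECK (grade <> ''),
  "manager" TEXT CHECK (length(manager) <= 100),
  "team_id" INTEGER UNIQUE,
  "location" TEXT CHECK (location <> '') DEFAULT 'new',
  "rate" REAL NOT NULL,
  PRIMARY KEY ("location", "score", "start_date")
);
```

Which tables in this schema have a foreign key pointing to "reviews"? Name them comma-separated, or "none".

none

No REFERENCES clause anywhere in the schema names reviews.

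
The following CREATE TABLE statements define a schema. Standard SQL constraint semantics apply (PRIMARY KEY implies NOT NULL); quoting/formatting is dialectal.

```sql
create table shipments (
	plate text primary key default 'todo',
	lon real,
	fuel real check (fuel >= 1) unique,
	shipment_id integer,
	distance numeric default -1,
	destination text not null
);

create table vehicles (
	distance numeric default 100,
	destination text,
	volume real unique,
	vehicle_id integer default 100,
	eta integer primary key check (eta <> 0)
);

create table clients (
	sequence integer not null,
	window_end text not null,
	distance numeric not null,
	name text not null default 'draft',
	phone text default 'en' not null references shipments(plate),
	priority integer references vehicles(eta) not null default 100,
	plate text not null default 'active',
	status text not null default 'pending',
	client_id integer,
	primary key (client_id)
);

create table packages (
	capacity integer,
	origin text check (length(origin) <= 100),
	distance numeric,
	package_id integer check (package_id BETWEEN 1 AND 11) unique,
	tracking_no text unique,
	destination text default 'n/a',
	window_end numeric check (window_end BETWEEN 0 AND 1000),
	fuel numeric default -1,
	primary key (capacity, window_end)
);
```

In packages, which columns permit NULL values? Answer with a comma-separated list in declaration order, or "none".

- capacity: part of the PRIMARY KEY, which implies NOT NULL → not nullable.
- origin: CHECK does not forbid NULL (a CHECK constraint passes when its expression is NULL) → nullable.
- distance: no NOT NULL constraint applies → nullable.
- package_id: CHECK does not forbid NULL (a CHECK constraint passes when its expression is NULL) → nullable.
- tracking_no: UNIQUE does not imply NOT NULL → nullable.
- destination: DEFAULT only fills an omitted column; an explicit NULL is still allowed → nullable.
- window_end: part of the PRIMARY KEY, which implies NOT NULL → not nullable.
- fuel: DEFAULT only fills an omitted column; an explicit NULL is still allowed → nullable.

origin, distance, package_id, tracking_no, destination, fuel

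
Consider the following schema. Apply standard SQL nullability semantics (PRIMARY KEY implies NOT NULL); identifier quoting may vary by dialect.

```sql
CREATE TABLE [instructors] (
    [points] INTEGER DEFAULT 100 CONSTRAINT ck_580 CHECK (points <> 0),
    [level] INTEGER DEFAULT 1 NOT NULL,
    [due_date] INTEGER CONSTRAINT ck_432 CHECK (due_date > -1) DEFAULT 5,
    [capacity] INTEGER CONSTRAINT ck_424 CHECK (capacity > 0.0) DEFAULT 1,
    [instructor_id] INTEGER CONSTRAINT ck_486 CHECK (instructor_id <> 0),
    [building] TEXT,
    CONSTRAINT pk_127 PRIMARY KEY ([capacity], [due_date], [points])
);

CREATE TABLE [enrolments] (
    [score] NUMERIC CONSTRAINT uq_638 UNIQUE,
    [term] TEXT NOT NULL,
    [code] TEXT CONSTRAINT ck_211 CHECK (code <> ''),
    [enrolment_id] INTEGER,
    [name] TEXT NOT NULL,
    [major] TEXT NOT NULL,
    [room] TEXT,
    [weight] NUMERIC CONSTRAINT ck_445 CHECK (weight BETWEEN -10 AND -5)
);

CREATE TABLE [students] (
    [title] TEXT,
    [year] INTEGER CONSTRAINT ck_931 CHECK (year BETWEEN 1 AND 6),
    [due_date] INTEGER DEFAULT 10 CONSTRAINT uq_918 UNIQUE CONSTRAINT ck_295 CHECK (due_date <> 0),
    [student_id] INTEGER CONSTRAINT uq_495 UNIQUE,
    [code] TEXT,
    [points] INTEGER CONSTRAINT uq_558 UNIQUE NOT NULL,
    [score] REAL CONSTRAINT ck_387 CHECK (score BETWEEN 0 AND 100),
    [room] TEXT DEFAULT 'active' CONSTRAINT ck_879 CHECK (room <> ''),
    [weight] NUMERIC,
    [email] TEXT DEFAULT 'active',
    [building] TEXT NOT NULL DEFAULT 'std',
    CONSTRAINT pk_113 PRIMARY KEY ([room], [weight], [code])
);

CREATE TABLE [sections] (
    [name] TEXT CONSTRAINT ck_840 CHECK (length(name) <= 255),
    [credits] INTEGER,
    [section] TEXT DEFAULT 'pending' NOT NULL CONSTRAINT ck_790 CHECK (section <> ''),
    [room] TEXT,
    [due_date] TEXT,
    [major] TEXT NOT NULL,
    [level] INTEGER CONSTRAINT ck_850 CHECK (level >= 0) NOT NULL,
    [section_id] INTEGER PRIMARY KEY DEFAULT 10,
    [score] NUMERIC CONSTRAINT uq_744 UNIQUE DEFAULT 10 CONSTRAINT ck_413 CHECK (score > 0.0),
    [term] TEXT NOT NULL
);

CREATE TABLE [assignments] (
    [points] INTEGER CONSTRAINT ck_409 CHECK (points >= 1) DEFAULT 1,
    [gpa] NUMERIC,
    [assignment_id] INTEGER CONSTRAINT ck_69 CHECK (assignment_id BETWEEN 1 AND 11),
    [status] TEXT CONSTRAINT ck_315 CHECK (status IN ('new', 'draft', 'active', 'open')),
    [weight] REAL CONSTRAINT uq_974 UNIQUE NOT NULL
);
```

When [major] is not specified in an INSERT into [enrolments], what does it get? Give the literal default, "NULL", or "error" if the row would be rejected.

major has no DEFAULT clause.
Omitting it would insert NULL, but it is declared NOT NULL, so the INSERT fails.

error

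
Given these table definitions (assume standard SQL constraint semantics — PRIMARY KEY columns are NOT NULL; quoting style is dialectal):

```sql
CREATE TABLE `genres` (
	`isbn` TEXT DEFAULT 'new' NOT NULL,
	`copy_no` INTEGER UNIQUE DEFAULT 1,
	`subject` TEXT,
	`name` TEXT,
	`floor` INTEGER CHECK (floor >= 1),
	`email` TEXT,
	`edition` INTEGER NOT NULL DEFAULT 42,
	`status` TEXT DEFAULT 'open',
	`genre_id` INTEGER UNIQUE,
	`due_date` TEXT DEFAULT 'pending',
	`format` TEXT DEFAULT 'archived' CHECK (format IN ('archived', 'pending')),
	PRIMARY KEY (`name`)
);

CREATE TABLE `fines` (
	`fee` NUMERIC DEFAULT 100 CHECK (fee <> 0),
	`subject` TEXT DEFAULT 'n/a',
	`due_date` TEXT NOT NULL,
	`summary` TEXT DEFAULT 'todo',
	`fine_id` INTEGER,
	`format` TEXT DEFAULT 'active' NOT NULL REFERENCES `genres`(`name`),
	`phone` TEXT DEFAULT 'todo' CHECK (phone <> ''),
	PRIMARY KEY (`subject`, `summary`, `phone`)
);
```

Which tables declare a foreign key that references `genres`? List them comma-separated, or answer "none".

fines

- fines.format references genres(name).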